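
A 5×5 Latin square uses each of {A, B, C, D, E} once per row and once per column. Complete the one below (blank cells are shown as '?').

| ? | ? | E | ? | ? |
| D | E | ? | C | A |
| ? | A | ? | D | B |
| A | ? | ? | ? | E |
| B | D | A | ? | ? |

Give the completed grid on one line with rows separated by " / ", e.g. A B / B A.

C B E A D / D E B C A / E A C D B / A C D B E / B D A E C

(r1,c1) = C
(r1,c2) = B
(r1,c4) = A
(r1,c5) = D
(r2,c3) = B
(r3,c1) = E
(r3,c3) = C
(r4,c2) = C
(r4,c3) = D
(r4,c4) = B
(r5,c4) = E
(r5,c5) = C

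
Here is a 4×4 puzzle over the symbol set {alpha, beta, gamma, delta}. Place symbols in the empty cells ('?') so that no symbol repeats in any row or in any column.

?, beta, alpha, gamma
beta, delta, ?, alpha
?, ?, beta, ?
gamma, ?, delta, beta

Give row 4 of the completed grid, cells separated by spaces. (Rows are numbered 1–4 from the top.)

gamma alpha delta beta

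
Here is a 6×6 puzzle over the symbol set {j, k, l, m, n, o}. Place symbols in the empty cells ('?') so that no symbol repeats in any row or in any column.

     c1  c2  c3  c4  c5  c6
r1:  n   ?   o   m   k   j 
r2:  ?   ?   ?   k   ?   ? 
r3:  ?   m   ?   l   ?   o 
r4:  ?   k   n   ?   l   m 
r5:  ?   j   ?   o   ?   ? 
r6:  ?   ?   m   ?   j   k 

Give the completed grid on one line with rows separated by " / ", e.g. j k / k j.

(r1,c2) = l
(r3,c5) = n
(r4,c4) = j
(r5,c5) = m
(r6,c4) = n
(r2,c5) = o
(r4,c1) = o
(r6,c1) = l
(r6,c2) = o
(r2,c2) = n
(r2,c6) = l
(r5,c1) = k
(r5,c3) = l
(r5,c6) = n
(r2,c3) = j
(r3,c1) = j
(r3,c3) = k
(r2,c1) = m

n l o m k j / m n j k o l / j m k l n o / o k n j l m / k j l o m n / l o m n j k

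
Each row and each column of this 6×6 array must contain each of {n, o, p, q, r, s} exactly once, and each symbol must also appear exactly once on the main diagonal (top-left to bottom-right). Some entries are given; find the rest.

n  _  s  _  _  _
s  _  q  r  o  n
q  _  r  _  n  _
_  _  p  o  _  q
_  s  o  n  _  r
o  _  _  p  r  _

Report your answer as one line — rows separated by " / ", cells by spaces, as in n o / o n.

n r s q p o / s p q r o n / q o r s n p / r n p o s q / p s o n q r / o q n p r s

(r1,c4): row 1 has {n,s}; column 4 has {n,o,p,r}, so it must be q.
(r1,c5): row 1 has {n,q,s}; column 5 has {n,o,r}, so it must be p.
(r1,c6): row 1 has {n,p,q,s}; column 6 has {n,q,r}, so it must be o.
(r2,c2): row 2 has {n,o,q,r,s}; column 2 has {s}; the diagonal has {n,o,r}, so it must be p.
(r3,c2): row 3 has {n,q,r}; column 2 has {p,s}, so it must be o.
(r3,c4): row 3 has {n,o,q,r}; column 4 has {n,o,p,q,r}, so it must be s.
(r3,c6): row 3 has {n,o,q,r,s}; column 6 has {n,o,q,r}, so it must be p.
(r4,c1): row 4 has {o,p,q}; column 1 has {n,o,q,s}, so it must be r.
(r4,c2): row 4 has {o,p,q,r}; column 2 has {o,p,s}, so it must be n.
(r4,c5): row 4 has {n,o,p,q,r}; column 5 has {n,o,p,r}, so it must be s.
(r5,c1): row 5 has {n,o,r,s}; column 1 has {n,o,q,r,s}, so it must be p.
(r5,c5): row 5 has {n,o,p,r,s}; column 5 has {n,o,p,r,s}; the diagonal has {n,o,p,r}, so it must be q.
(r6,c2): row 6 has {o,p,r}; column 2 has {n,o,p,s}, so it must be q.
(r6,c3): row 6 has {o,p,q,r}; column 3 has {o,p,q,r,s}, so it must be n.
(r6,c6): row 6 has {n,o,p,q,r}; column 6 has {n,o,p,q,r}; the diagonal has {n,o,p,q,r}, so it must be s.
(r1,c2): row 1 has {n,o,p,q,s}; column 2 has {n,o,p,q,s}, so it must be r.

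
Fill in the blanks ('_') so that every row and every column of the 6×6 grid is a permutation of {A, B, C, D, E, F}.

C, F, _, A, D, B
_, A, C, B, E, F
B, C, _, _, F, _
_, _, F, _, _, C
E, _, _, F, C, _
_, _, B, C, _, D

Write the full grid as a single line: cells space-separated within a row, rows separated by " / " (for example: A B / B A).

At row 1, column 3: row 1 has {A,B,C,D,F}; column 3 has {B,C,F}; that leaves E.
At row 2, column 1: row 2 has {A,B,C,E,F}; column 1 has {B,C,E}; that leaves D.
At row 4, column 1: row 4 has {C,F}; column 1 has {B,C,D,E}; that leaves A.
At row 4, column 5: row 4 has {A,C,F}; column 5 has {C,D,E,F}; that leaves B.
At row 5, column 6: row 5 has {C,E,F}; column 6 has {B,C,D,F}; that leaves A.
At row 6, column 1: row 6 has {B,C,D}; column 1 has {A,B,C,D,E}; that leaves F.
At row 6, column 2: row 6 has {B,C,D,F}; column 2 has {A,C,F}; that leaves E.
At row 6, column 5: row 6 has {B,C,D,E,F}; column 5 has {B,C,D,E,F}; that leaves A.
At row 3, column 6: row 3 has {B,C,F}; column 6 has {A,B,C,D,F}; that leaves E.
At row 4, column 2: row 4 has {A,B,C,F}; column 2 has {A,C,E,F}; that leaves D.
At row 4, column 4: row 4 has {A,B,C,D,F}; column 4 has {A,B,C,F}; that leaves E.
At row 5, column 2: row 5 has {A,C,E,F}; column 2 has {A,C,D,E,F}; that leaves B.
At row 5, column 3: row 5 has {A,B,C,E,F}; column 3 has {B,C,E,F}; that leaves D.
At row 3, column 3: row 3 has {B,C,E,F}; column 3 has {B,C,D,E,F}; that leaves A.
At row 3, column 4: row 3 has {A,B,C,E,F}; column 4 has {A,B,C,E,F}; that leaves D.

C F E A D B / D A C B E F / B C A D F E / A D F E B C / E B D F C A / F E B C A D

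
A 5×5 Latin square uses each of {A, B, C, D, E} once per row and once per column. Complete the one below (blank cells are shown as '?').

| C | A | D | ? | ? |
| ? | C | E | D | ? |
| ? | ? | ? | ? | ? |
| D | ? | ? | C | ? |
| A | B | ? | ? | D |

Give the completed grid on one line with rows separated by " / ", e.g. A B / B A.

C A D B E / B C E D A / E D B A C / D E A C B / A B C E D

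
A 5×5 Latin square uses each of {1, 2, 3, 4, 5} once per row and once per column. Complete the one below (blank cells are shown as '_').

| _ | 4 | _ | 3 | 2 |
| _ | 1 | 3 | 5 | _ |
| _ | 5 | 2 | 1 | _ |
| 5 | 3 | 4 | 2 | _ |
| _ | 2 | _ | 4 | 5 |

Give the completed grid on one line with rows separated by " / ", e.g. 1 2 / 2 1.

Cell (r1,c1): row 1 has {2,3,4}; column 1 has {5} → 1.
Cell (r1,c3): row 1 has {1,2,3,4}; column 3 has {2,3,4} → 5.
Cell (r2,c5): row 2 has {1,3,5}; column 5 has {2,5} → 4.
Cell (r3,c5): row 3 has {1,2,5}; column 5 has {2,4,5} → 3.
Cell (r4,c5): row 4 has {2,3,4,5}; column 5 has {2,3,4,5} → 1.
Cell (r5,c1): row 5 has {2,4,5}; column 1 has {1,5} → 3.
Cell (r5,c3): row 5 has {2,3,4,5}; column 3 has {2,3,4,5} → 1.
Cell (r2,c1): row 2 has {1,3,4,5}; column 1 has {1,3,5} → 2.
Cell (r3,c1): row 3 has {1,2,3,5}; column 1 has {1,2,3,5} → 4.

1 4 5 3 2 / 2 1 3 5 4 / 4 5 2 1 3 / 5 3 4 2 1 / 3 2 1 4 5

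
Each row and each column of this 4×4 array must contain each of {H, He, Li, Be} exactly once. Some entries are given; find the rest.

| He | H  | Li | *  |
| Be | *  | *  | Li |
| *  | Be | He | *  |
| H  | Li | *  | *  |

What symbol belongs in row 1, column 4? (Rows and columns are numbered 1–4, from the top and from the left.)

Be

(r1,c4) = Be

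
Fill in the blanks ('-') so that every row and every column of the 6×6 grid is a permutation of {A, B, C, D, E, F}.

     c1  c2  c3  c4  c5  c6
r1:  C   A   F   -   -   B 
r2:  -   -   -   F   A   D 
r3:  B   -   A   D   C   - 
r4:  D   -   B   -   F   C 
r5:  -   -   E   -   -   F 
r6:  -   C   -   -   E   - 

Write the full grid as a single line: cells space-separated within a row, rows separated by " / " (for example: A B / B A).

Cell (r1,c4): row 1 has {A,B,C,F}; column 4 has {D,F} → E.
Cell (r1,c5): row 1 has {A,B,C,E,F}; column 5 has {A,C,E,F} → D.
Cell (r2,c1): row 2 has {A,D,F}; column 1 has {B,C,D} → E.
Cell (r2,c2): row 2 has {A,D,E,F}; column 2 has {A,C} → B.
Cell (r2,c3): row 2 has {A,B,D,E,F}; column 3 has {A,B,E,F} → C.
Cell (r3,c6): row 3 has {A,B,C,D}; column 6 has {B,C,D,F} → E.
Cell (r4,c2): row 4 has {B,C,D,F}; column 2 has {A,B,C} → E.
Cell (r4,c4): row 4 has {B,C,D,E,F}; column 4 has {D,E,F} → A.
Cell (r5,c1): row 5 has {E,F}; column 1 has {B,C,D,E} → A.
Cell (r5,c2): row 5 has {A,E,F}; column 2 has {A,B,C,E} → D.
Cell (r5,c5): row 5 has {A,D,E,F}; column 5 has {A,C,D,E,F} → B.
Cell (r6,c1): row 6 has {C,E}; column 1 has {A,B,C,D,E} → F.
Cell (r6,c3): row 6 has {C,E,F}; column 3 has {A,B,C,E,F} → D.
Cell (r6,c4): row 6 has {C,D,E,F}; column 4 has {A,D,E,F} → B.
Cell (r6,c6): row 6 has {B,C,D,E,F}; column 6 has {B,C,D,E,F} → A.
Cell (r3,c2): row 3 has {A,B,C,D,E}; column 2 has {A,B,C,D,E} → F.
Cell (r5,c4): row 5 has {A,B,D,E,F}; column 4 has {A,B,D,E,F} → C.

C A F E D B / E B C F A D / B F A D C E / D E B A F C / A D E C B F / F C D B E A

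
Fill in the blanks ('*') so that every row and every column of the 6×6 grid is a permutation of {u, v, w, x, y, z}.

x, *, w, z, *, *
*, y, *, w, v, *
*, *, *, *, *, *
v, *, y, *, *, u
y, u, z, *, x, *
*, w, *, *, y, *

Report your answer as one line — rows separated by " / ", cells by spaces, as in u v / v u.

x v w z u y / u y x w v z / w x u y z v / v z y x w u / y u z v x w / z w v u y x

(r1,c2) = v
(r1,c5) = u
(r1,c6) = y
(r4,c4) = x
(r5,c4) = v
(r5,c6) = w
(r6,c4) = u
(r3,c4) = y
(r4,c2) = z
(r4,c5) = w
(r6,c1) = z
(r2,c1) = u
(r2,c3) = x
(r2,c6) = z
(r3,c1) = w
(r3,c2) = x
(r3,c5) = z
(r3,c6) = v
(r6,c3) = v
(r6,c6) = x
(r3,c3) = u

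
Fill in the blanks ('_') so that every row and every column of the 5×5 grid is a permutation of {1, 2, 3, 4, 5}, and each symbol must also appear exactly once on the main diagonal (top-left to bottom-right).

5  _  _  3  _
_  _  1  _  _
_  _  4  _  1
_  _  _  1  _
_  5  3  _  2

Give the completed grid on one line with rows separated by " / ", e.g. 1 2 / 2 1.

5 1 2 3 4 / 4 3 1 2 5 / 3 2 4 5 1 / 2 4 5 1 3 / 1 5 3 4 2

(r1,c3): row 1 has {3,5}; column 3 has {1,3,4}, so it must be 2.
(r1,c5): row 1 has {2,3,5}; column 5 has {1,2}, so it must be 4.
(r2,c2): row 2 has {1}; column 2 has {5}; the diagonal has {1,2,4,5}, so it must be 3.
(r2,c5): row 2 has {1,3}; column 5 has {1,2,4}, so it must be 5.
(r3,c2): row 3 has {1,4}; column 2 has {3,5}, so it must be 2.
(r3,c4): row 3 has {1,2,4}; column 4 has {1,3}, so it must be 5.
(r4,c2): row 4 has {1}; column 2 has {2,3,5}, so it must be 4.
(r4,c3): row 4 has {1,4}; column 3 has {1,2,3,4}, so it must be 5.
(r4,c5): row 4 has {1,4,5}; column 5 has {1,2,4,5}, so it must be 3.
(r5,c4): row 5 has {2,3,5}; column 4 has {1,3,5}, so it must be 4.
(r1,c2): row 1 has {2,3,4,5}; column 2 has {2,3,4,5}, so it must be 1.
(r2,c4): row 2 has {1,3,5}; column 4 has {1,3,4,5}, so it must be 2.
(r3,c1): row 3 has {1,2,4,5}; column 1 has {5}, so it must be 3.
(r4,c1): row 4 has {1,3,4,5}; column 1 has {3,5}, so it must be 2.
(r5,c1): row 5 has {2,3,4,5}; column 1 has {2,3,5}, so it must be 1.
(r2,c1): row 2 has {1,2,3,5}; column 1 has {1,2,3,5}, so it must be 4.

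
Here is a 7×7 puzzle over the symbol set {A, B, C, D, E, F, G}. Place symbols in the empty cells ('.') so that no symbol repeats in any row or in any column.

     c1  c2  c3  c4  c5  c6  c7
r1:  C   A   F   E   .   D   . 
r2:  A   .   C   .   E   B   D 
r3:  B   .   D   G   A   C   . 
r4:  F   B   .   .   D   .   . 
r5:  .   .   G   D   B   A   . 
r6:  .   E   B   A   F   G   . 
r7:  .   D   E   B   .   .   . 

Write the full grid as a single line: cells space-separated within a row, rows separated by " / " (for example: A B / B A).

C A F E G D B / A G C F E B D / B F D G A C E / F B A C D E G / E C G D B A F / D E B A F G C / G D E B C F A

At row 1, column 5: row 1 has {A,C,D,E,F}; column 5 has {A,B,D,E,F}; that leaves G.
At row 1, column 7: row 1 has {A,C,D,E,F,G}; column 7 has {D}; that leaves B.
At row 2, column 4: row 2 has {A,B,C,D,E}; column 4 has {A,B,D,E,G}; that leaves F.
At row 3, column 2: row 3 has {A,B,C,D,G}; column 2 has {A,B,D,E}; that leaves F.
At row 3, column 7: row 3 has {A,B,C,D,F,G}; column 7 has {B,D}; that leaves E.
At row 4, column 3: row 4 has {B,D,F}; column 3 has {B,C,D,E,F,G}; that leaves A.
At row 4, column 4: row 4 has {A,B,D,F}; column 4 has {A,B,D,E,F,G}; that leaves C.
At row 4, column 6: row 4 has {A,B,C,D,F}; column 6 has {A,B,C,D,G}; that leaves E.
At row 4, column 7: row 4 has {A,B,C,D,E,F}; column 7 has {B,D,E}; that leaves G.
At row 5, column 1: row 5 has {A,B,D,G}; column 1 has {A,B,C,F}; that leaves E.
At row 5, column 2: row 5 has {A,B,D,E,G}; column 2 has {A,B,D,E,F}; that leaves C.
At row 5, column 7: row 5 has {A,B,C,D,E,G}; column 7 has {B,D,E,G}; that leaves F.
At row 6, column 1: row 6 has {A,B,E,F,G}; column 1 has {A,B,C,E,F}; that leaves D.
At row 6, column 7: row 6 has {A,B,D,E,F,G}; column 7 has {B,D,E,F,G}; that leaves C.
At row 7, column 1: row 7 has {B,D,E}; column 1 has {A,B,C,D,E,F}; that leaves G.
At row 7, column 5: row 7 has {B,D,E,G}; column 5 has {A,B,D,E,F,G}; that leaves C.
At row 7, column 6: row 7 has {B,C,D,E,G}; column 6 has {A,B,C,D,E,G}; that leaves F.
At row 7, column 7: row 7 has {B,C,D,E,F,G}; column 7 has {B,C,D,E,F,G}; that leaves A.
At row 2, column 2: row 2 has {A,B,C,D,E,F}; column 2 has {A,B,C,D,E,F}; that leaves G.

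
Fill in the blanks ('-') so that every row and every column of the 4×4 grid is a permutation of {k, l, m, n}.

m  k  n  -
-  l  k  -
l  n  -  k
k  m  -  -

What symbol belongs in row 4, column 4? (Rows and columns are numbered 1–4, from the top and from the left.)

n

(r1,c4) = l
(r2,c1) = n
(r2,c4) = m
(r3,c3) = m
(r4,c3) = l
(r4,c4) = n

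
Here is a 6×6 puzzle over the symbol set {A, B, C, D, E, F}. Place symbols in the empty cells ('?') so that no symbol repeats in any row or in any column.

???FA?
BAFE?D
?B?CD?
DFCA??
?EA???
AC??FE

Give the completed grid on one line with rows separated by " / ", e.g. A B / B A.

(r1,c2): row 1 has {A,F}; column 2 has {A,B,C,E,F}, so it must be D.
(r2,c5): row 2 has {A,B,D,E,F}; column 5 has {A,D,F}, so it must be C.
(r3,c3): row 3 has {B,C,D}; column 3 has {A,C,F}, so it must be E.
(r4,c6): row 4 has {A,C,D,F}; column 6 has {D,E}, so it must be B.
(r5,c5): row 5 has {A,E}; column 5 has {A,C,D,F}, so it must be B.
(r1,c3): row 1 has {A,D,F}; column 3 has {A,C,E,F}, so it must be B.
(r1,c6): row 1 has {A,B,D,F}; column 6 has {B,D,E}, so it must be C.
(r3,c1): row 3 has {B,C,D,E}; column 1 has {A,B,D}, so it must be F.
(r3,c6): row 3 has {B,C,D,E,F}; column 6 has {B,C,D,E}, so it must be A.
(r4,c5): row 4 has {A,B,C,D,F}; column 5 has {A,B,C,D,F}, so it must be E.
(r5,c1): row 5 has {A,B,E}; column 1 has {A,B,D,F}, so it must be C.
(r5,c4): row 5 has {A,B,C,E}; column 4 has {A,C,E,F}, so it must be D.
(r5,c6): row 5 has {A,B,C,D,E}; column 6 has {A,B,C,D,E}, so it must be F.
(r6,c3): row 6 has {A,C,E,F}; column 3 has {A,B,C,E,F}, so it must be D.
(r6,c4): row 6 has {A,C,D,E,F}; column 4 has {A,C,D,E,F}, so it must be B.
(r1,c1): row 1 has {A,B,C,D,F}; column 1 has {A,B,C,D,F}, so it must be E.

E D B F A C / B A F E C D / F B E C D A / D F C A E B / C E A D B F / A C D B F E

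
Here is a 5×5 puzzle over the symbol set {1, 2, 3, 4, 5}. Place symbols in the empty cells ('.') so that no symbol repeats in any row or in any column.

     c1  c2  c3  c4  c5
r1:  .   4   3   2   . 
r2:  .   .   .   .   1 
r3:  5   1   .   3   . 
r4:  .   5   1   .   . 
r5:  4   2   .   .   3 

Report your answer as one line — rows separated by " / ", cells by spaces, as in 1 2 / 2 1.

1 4 3 2 5 / 2 3 4 5 1 / 5 1 2 3 4 / 3 5 1 4 2 / 4 2 5 1 3

row 1 has {2,3,4}; column 1 has {4,5} — only 1 is left for (r1,c1).
row 1 has {1,2,3,4}; column 5 has {1,3} — only 5 is left for (r1,c5).
row 2 has {1}; column 2 has {1,2,4,5} — only 3 is left for (r2,c2).
row 4 has {1,5}; column 4 has {2,3} — only 4 is left for (r4,c4).
row 4 has {1,4,5}; column 5 has {1,3,5} — only 2 is left for (r4,c5).
row 5 has {2,3,4}; column 3 has {1,3} — only 5 is left for (r5,c3).
row 5 has {2,3,4,5}; column 4 has {2,3,4} — only 1 is left for (r5,c4).
row 2 has {1,3}; column 1 has {1,4,5} — only 2 is left for (r2,c1).
row 2 has {1,2,3}; column 3 has {1,3,5} — only 4 is left for (r2,c3).
row 2 has {1,2,3,4}; column 4 has {1,2,3,4} — only 5 is left for (r2,c4).
row 3 has {1,3,5}; column 3 has {1,3,4,5} — only 2 is left for (r3,c3).
row 3 has {1,2,3,5}; column 5 has {1,2,3,5} — only 4 is left for (r3,c5).
row 4 has {1,2,4,5}; column 1 has {1,2,4,5} — only 3 is left for (r4,c1).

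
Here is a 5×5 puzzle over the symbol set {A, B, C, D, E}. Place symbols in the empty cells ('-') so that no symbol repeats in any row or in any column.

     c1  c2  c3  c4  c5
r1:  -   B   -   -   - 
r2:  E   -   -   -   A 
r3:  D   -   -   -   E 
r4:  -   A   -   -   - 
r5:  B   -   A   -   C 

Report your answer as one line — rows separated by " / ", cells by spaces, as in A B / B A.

A B E C D / E D C B A / D C B A E / C A D E B / B E A D C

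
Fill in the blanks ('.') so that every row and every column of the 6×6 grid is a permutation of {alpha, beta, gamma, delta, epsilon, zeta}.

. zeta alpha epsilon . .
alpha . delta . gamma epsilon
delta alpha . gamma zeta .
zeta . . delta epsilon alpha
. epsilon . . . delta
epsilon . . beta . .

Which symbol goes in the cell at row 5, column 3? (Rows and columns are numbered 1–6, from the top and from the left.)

zeta

row 2 has {alpha,gamma,delta,epsilon}; column 2 has {alpha,epsilon,zeta} — only beta is left for (r2,c2).
row 2 has {alpha,beta,gamma,delta,epsilon}; column 4 has {beta,gamma,delta,epsilon} — only zeta is left for (r2,c4).
row 3 has {alpha,gamma,delta,zeta}; column 6 has {alpha,delta,epsilon} — only beta is left for (r3,c6).
row 4 has {alpha,delta,epsilon,zeta}; column 2 has {alpha,beta,epsilon,zeta} — only gamma is left for (r4,c2).
row 4 has {alpha,gamma,delta,epsilon,zeta}; column 3 has {alpha,delta} — only beta is left for (r4,c3).
row 5 has {delta,epsilon}; column 4 has {beta,gamma,delta,epsilon,zeta} — only alpha is left for (r5,c4).
row 5 has {alpha,delta,epsilon}; column 5 has {gamma,epsilon,zeta} — only beta is left for (r5,c5).
row 6 has {beta,epsilon}; column 2 has {alpha,beta,gamma,epsilon,zeta} — only delta is left for (r6,c2).
row 6 has {beta,delta,epsilon}; column 5 has {beta,gamma,epsilon,zeta} — only alpha is left for (r6,c5).
row 1 has {alpha,epsilon,zeta}; column 5 has {alpha,beta,gamma,epsilon,zeta} — only delta is left for (r1,c5).
row 1 has {alpha,delta,epsilon,zeta}; column 6 has {alpha,beta,delta,epsilon} — only gamma is left for (r1,c6).
row 3 has {alpha,beta,gamma,delta,zeta}; column 3 has {alpha,beta,delta} — only epsilon is left for (r3,c3).
row 5 has {alpha,beta,delta,epsilon}; column 1 has {alpha,delta,epsilon,zeta} — only gamma is left for (r5,c1).
row 5 has {alpha,beta,gamma,delta,epsilon}; column 3 has {alpha,beta,delta,epsilon} — only zeta is left for (r5,c3).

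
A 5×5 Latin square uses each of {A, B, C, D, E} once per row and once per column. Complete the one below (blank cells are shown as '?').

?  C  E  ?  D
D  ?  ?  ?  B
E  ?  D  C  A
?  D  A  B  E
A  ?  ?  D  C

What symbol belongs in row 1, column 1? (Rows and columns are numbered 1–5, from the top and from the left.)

B

(r1,c1): row 1 has {C,D,E}; column 1 has {A,D,E}, so it must be B.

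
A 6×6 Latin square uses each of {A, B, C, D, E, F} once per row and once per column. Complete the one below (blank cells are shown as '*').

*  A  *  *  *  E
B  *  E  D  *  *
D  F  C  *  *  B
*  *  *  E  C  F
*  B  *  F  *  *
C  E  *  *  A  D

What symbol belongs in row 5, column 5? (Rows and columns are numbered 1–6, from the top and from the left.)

D

(r1,c1) = F
(r2,c2) = C
(r2,c5) = F
(r2,c6) = A
(r3,c4) = A
(r3,c5) = E
(r4,c1) = A
(r4,c2) = D
(r4,c3) = B
(r5,c1) = E
(r5,c5) = D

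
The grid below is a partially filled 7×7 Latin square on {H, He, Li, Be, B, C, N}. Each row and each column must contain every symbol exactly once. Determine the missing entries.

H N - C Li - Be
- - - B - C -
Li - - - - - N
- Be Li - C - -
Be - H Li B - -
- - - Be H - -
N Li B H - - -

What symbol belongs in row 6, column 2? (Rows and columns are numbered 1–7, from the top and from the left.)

He

(r1,c3): row 1 has {H,Li,Be,C,N}; column 3 has {H,Li,B}, so it must be He.
(r1,c6): row 1 has {H,He,Li,Be,C,N}; column 6 has {C}, so it must be B.
(r2,c1): row 2 has {B,C}; column 1 has {H,Li,Be,N}, so it must be He.
(r2,c2): row 2 has {He,B,C}; column 2 has {Li,Be,N}, so it must be H.
(r2,c7): row 2 has {H,He,B,C}; column 7 has {Be,N}, so it must be Li.
(r3,c4): row 3 has {Li,N}; column 4 has {H,Li,Be,B,C}, so it must be He.
(r3,c5): row 3 has {He,Li,N}; column 5 has {H,Li,B,C}, so it must be Be.
(r3,c6): row 3 has {He,Li,Be,N}; column 6 has {B,C}, so it must be H.
(r4,c1): row 4 has {Li,Be,C}; column 1 has {H,He,Li,Be,N}, so it must be B.
(r4,c4): row 4 has {Li,Be,B,C}; column 4 has {H,He,Li,Be,B,C}, so it must be N.
(r4,c6): row 4 has {Li,Be,B,C,N}; column 6 has {H,B,C}, so it must be He.
(r4,c7): row 4 has {He,Li,Be,B,C,N}; column 7 has {Li,Be,N}, so it must be H.
(r5,c6): row 5 has {H,Li,Be,B}; column 6 has {H,He,B,C}, so it must be N.
(r6,c1): row 6 has {H,Be}; column 1 has {H,He,Li,Be,B,N}, so it must be C.
(r6,c3): row 6 has {H,Be,C}; column 3 has {H,He,Li,B}, so it must be N.
(r6,c6): row 6 has {H,Be,C,N}; column 6 has {H,He,B,C,N}, so it must be Li.
(r7,c5): row 7 has {H,Li,B,N}; column 5 has {H,Li,Be,B,C}, so it must be He.
(r7,c6): row 7 has {H,He,Li,B,N}; column 6 has {H,He,Li,B,C,N}, so it must be Be.
(r7,c7): row 7 has {H,He,Li,Be,B,N}; column 7 has {H,Li,Be,N}, so it must be C.
(r2,c3): row 2 has {H,He,Li,B,C}; column 3 has {H,He,Li,B,N}, so it must be Be.
(r2,c5): row 2 has {H,He,Li,Be,B,C}; column 5 has {H,He,Li,Be,B,C}, so it must be N.
(r3,c3): row 3 has {H,He,Li,Be,N}; column 3 has {H,He,Li,Be,B,N}, so it must be C.
(r5,c7): row 5 has {H,Li,Be,B,N}; column 7 has {H,Li,Be,C,N}, so it must be He.
(r6,c7): row 6 has {H,Li,Be,C,N}; column 7 has {H,He,Li,Be,C,N}, so it must be B.
(r3,c2): row 3 has {H,He,Li,Be,C,N}; column 2 has {H,Li,Be,N}, so it must be B.
(r5,c2): row 5 has {H,He,Li,Be,B,N}; column 2 has {H,Li,Be,B,N}, so it must be C.
(r6,c2): row 6 has {H,Li,Be,B,C,N}; column 2 has {H,Li,Be,B,C,N}, so it must be He.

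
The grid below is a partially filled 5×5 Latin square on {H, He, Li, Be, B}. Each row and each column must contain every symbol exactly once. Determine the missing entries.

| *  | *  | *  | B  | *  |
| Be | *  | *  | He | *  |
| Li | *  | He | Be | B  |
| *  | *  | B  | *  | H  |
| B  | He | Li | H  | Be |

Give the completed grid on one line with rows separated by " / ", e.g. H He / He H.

row 2 has {He,Be}; column 3 has {He,Li,B} — only H is left for (r2,c3).
row 2 has {H,He,Be}; column 5 has {H,Be,B} — only Li is left for (r2,c5).
row 3 has {He,Li,Be,B}; column 2 has {He} — only H is left for (r3,c2).
row 4 has {H,B}; column 1 has {Li,Be,B} — only He is left for (r4,c1).
row 4 has {H,He,B}; column 4 has {H,He,Be,B} — only Li is left for (r4,c4).
row 1 has {B}; column 1 has {He,Li,Be,B} — only H is left for (r1,c1).
row 1 has {H,B}; column 3 has {H,He,Li,B} — only Be is left for (r1,c3).
row 1 has {H,Be,B}; column 5 has {H,Li,Be,B} — only He is left for (r1,c5).
row 2 has {H,He,Li,Be}; column 2 has {H,He} — only B is left for (r2,c2).
row 4 has {H,He,Li,B}; column 2 has {H,He,B} — only Be is left for (r4,c2).
row 1 has {H,He,Be,B}; column 2 has {H,He,Be,B} — only Li is left for (r1,c2).

H Li Be B He / Be B H He Li / Li H He Be B / He Be B Li H / B He Li H Be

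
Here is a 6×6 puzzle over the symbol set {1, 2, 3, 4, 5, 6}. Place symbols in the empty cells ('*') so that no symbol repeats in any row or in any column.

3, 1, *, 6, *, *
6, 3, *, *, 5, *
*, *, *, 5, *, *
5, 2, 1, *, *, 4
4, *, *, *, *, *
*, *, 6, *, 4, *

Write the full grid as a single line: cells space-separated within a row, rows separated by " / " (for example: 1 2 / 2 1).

3 1 4 6 2 5 / 6 3 2 4 5 1 / 2 4 3 5 1 6 / 5 2 1 3 6 4 / 4 6 5 1 3 2 / 1 5 6 2 4 3

At row 1, column 5: row 1 has {1,3,6}; column 5 has {4,5}; that leaves 2.
At row 1, column 6: row 1 has {1,2,3,6}; column 6 has {4}; that leaves 5.
At row 4, column 4: row 4 has {1,2,4,5}; column 4 has {5,6}; that leaves 3.
At row 4, column 5: row 4 has {1,2,3,4,5}; column 5 has {2,4,5}; that leaves 6.
At row 6, column 2: row 6 has {4,6}; column 2 has {1,2,3}; that leaves 5.
At row 1, column 3: row 1 has {1,2,3,5,6}; column 3 has {1,6}; that leaves 4.
At row 2, column 3: row 2 has {3,5,6}; column 3 has {1,4,6}; that leaves 2.
At row 2, column 6: row 2 has {2,3,5,6}; column 6 has {4,5}; that leaves 1.
At row 3, column 3: row 3 has {5}; column 3 has {1,2,4,6}; that leaves 3.
At row 3, column 5: row 3 has {3,5}; column 5 has {2,4,5,6}; that leaves 1.
At row 5, column 2: row 5 has {4}; column 2 has {1,2,3,5}; that leaves 6.
At row 5, column 3: row 5 has {4,6}; column 3 has {1,2,3,4,6}; that leaves 5.
At row 5, column 5: row 5 has {4,5,6}; column 5 has {1,2,4,5,6}; that leaves 3.
At row 5, column 6: row 5 has {3,4,5,6}; column 6 has {1,4,5}; that leaves 2.
At row 6, column 6: row 6 has {4,5,6}; column 6 has {1,2,4,5}; that leaves 3.
At row 2, column 4: row 2 has {1,2,3,5,6}; column 4 has {3,5,6}; that leaves 4.
At row 3, column 1: row 3 has {1,3,5}; column 1 has {3,4,5,6}; that leaves 2.
At row 3, column 2: row 3 has {1,2,3,5}; column 2 has {1,2,3,5,6}; that leaves 4.
At row 3, column 6: row 3 has {1,2,3,4,5}; column 6 has {1,2,3,4,5}; that leaves 6.
At row 5, column 4: row 5 has {2,3,4,5,6}; column 4 has {3,4,5,6}; that leaves 1.
At row 6, column 1: row 6 has {3,4,5,6}; column 1 has {2,3,4,5,6}; that leaves 1.
At row 6, column 4: row 6 has {1,3,4,5,6}; column 4 has {1,3,4,5,6}; that leaves 2.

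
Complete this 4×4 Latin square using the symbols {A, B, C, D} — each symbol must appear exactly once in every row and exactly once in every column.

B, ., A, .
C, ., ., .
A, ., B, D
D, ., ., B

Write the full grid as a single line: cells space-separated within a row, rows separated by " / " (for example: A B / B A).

B D A C / C B D A / A C B D / D A C B

Cell (r1,c4): row 1 has {A,B}; column 4 has {B,D} → C.
Cell (r2,c3): row 2 has {C}; column 3 has {A,B} → D.
Cell (r2,c4): row 2 has {C,D}; column 4 has {B,C,D} → A.
Cell (r3,c2): row 3 has {A,B,D}; column 2 is empty so far → C.
Cell (r4,c2): row 4 has {B,D}; column 2 has {C} → A.
Cell (r4,c3): row 4 has {A,B,D}; column 3 has {A,B,D} → C.
Cell (r1,c2): row 1 has {A,B,C}; column 2 has {A,C} → D.
Cell (r2,c2): row 2 has {A,C,D}; column 2 has {A,C,D} → B.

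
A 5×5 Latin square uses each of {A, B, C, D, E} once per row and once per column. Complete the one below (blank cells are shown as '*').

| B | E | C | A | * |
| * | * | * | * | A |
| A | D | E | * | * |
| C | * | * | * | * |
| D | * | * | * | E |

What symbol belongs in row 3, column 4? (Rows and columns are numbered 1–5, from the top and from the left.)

B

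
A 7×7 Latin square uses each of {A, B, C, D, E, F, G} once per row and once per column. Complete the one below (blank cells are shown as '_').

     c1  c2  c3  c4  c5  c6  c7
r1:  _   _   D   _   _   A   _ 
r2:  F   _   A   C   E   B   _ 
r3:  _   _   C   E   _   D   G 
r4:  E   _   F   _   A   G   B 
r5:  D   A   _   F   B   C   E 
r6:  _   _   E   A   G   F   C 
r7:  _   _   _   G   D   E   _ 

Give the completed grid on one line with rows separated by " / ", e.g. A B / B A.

G E D B C A F / F G A C E B D / A B C E F D G / E C F D A G B / D A G F B C E / B D E A G F C / C F B G D E A

Cell (r1,c4): row 1 has {A,D}; column 4 has {A,C,E,F,G} → B.
Cell (r1,c7): row 1 has {A,B,D}; column 7 has {B,C,E,G} → F.
Cell (r2,c7): row 2 has {A,B,C,E,F}; column 7 has {B,C,E,F,G} → D.
Cell (r3,c5): row 3 has {C,D,E,G}; column 5 has {A,B,D,E,G} → F.
Cell (r4,c4): row 4 has {A,B,E,F,G}; column 4 has {A,B,C,E,F,G} → D.
Cell (r5,c3): row 5 has {A,B,C,D,E,F}; column 3 has {A,C,D,E,F} → G.
Cell (r6,c1): row 6 has {A,C,E,F,G}; column 1 has {D,E,F} → B.
Cell (r6,c2): row 6 has {A,B,C,E,F,G}; column 2 has {A} → D.
Cell (r7,c3): row 7 has {D,E,G}; column 3 has {A,C,D,E,F,G} → B.
Cell (r7,c7): row 7 has {B,D,E,G}; column 7 has {B,C,D,E,F,G} → A.
Cell (r1,c5): row 1 has {A,B,D,F}; column 5 has {A,B,D,E,F,G} → C.
Cell (r2,c2): row 2 has {A,B,C,D,E,F}; column 2 has {A,D} → G.
Cell (r3,c1): row 3 has {C,D,E,F,G}; column 1 has {B,D,E,F} → A.
Cell (r3,c2): row 3 has {A,C,D,E,F,G}; column 2 has {A,D,G} → B.
Cell (r4,c2): row 4 has {A,B,D,E,F,G}; column 2 has {A,B,D,G} → C.
Cell (r7,c1): row 7 has {A,B,D,E,G}; column 1 has {A,B,D,E,F} → C.
Cell (r7,c2): row 7 has {A,B,C,D,E,G}; column 2 has {A,B,C,D,G} → F.
Cell (r1,c1): row 1 has {A,B,C,D,F}; column 1 has {A,B,C,D,E,F} → G.
Cell (r1,c2): row 1 has {A,B,C,D,F,G}; column 2 has {A,B,C,D,F,G} → E.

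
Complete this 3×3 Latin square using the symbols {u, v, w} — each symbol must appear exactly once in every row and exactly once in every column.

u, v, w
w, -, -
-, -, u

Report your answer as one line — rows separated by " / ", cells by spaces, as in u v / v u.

u v w / w u v / v w u

(r2,c2) = u
(r2,c3) = v
(r3,c1) = v
(r3,c2) = w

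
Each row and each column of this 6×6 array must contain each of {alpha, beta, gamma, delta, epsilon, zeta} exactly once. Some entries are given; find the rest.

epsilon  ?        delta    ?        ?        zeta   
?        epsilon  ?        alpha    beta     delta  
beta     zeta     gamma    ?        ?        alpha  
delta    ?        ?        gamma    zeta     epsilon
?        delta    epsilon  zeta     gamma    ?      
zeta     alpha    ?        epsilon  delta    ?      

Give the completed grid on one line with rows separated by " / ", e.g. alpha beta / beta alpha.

epsilon gamma delta beta alpha zeta / gamma epsilon zeta alpha beta delta / beta zeta gamma delta epsilon alpha / delta beta alpha gamma zeta epsilon / alpha delta epsilon zeta gamma beta / zeta alpha beta epsilon delta gamma

(r1,c4): row 1 has {delta,epsilon,zeta}; column 4 has {alpha,gamma,epsilon,zeta}, so it must be beta.
(r1,c5): row 1 has {beta,delta,epsilon,zeta}; column 5 has {beta,gamma,delta,zeta}, so it must be alpha.
(r2,c1): row 2 has {alpha,beta,delta,epsilon}; column 1 has {beta,delta,epsilon,zeta}, so it must be gamma.
(r2,c3): row 2 has {alpha,beta,gamma,delta,epsilon}; column 3 has {gamma,delta,epsilon}, so it must be zeta.
(r3,c4): row 3 has {alpha,beta,gamma,zeta}; column 4 has {alpha,beta,gamma,epsilon,zeta}, so it must be delta.
(r3,c5): row 3 has {alpha,beta,gamma,delta,zeta}; column 5 has {alpha,beta,gamma,delta,zeta}, so it must be epsilon.
(r4,c2): row 4 has {gamma,delta,epsilon,zeta}; column 2 has {alpha,delta,epsilon,zeta}, so it must be beta.
(r4,c3): row 4 has {beta,gamma,delta,epsilon,zeta}; column 3 has {gamma,delta,epsilon,zeta}, so it must be alpha.
(r5,c1): row 5 has {gamma,delta,epsilon,zeta}; column 1 has {beta,gamma,delta,epsilon,zeta}, so it must be alpha.
(r5,c6): row 5 has {alpha,gamma,delta,epsilon,zeta}; column 6 has {alpha,delta,epsilon,zeta}, so it must be beta.
(r6,c3): row 6 has {alpha,delta,epsilon,zeta}; column 3 has {alpha,gamma,delta,epsilon,zeta}, so it must be beta.
(r6,c6): row 6 has {alpha,beta,delta,epsilon,zeta}; column 6 has {alpha,beta,delta,epsilon,zeta}, so it must be gamma.
(r1,c2): row 1 has {alpha,beta,delta,epsilon,zeta}; column 2 has {alpha,beta,delta,epsilon,zeta}, so it must be gamma.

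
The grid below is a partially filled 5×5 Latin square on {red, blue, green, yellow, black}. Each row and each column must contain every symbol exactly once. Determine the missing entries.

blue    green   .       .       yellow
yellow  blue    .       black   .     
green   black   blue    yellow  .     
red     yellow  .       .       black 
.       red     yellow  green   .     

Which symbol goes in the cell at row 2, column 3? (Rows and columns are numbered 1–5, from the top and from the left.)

At row 1, column 4: row 1 has {blue,green,yellow}; column 4 has {green,yellow,black}; that leaves red.
At row 3, column 5: row 3 has {blue,green,yellow,black}; column 5 has {yellow,black}; that leaves red.
At row 4, column 3: row 4 has {red,yellow,black}; column 3 has {blue,yellow}; that leaves green.
At row 4, column 4: row 4 has {red,green,yellow,black}; column 4 has {red,green,yellow,black}; that leaves blue.
At row 5, column 1: row 5 has {red,green,yellow}; column 1 has {red,blue,green,yellow}; that leaves black.
At row 5, column 5: row 5 has {red,green,yellow,black}; column 5 has {red,yellow,black}; that leaves blue.
At row 1, column 3: row 1 has {red,blue,green,yellow}; column 3 has {blue,green,yellow}; that leaves black.
At row 2, column 3: row 2 has {blue,yellow,black}; column 3 has {blue,green,yellow,black}; that leaves red.

red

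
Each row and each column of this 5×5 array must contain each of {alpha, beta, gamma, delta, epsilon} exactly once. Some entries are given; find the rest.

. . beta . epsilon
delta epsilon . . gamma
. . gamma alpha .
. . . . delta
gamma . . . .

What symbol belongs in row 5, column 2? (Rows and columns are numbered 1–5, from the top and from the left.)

beta

(r1,c1) = alpha
(r2,c3) = alpha
(r2,c4) = beta
(r3,c5) = beta
(r4,c3) = epsilon
(r4,c4) = gamma
(r5,c3) = delta
(r5,c4) = epsilon
(r5,c5) = alpha
(r1,c4) = delta
(r3,c1) = epsilon
(r3,c2) = delta
(r4,c1) = beta
(r4,c2) = alpha
(r5,c2) = beta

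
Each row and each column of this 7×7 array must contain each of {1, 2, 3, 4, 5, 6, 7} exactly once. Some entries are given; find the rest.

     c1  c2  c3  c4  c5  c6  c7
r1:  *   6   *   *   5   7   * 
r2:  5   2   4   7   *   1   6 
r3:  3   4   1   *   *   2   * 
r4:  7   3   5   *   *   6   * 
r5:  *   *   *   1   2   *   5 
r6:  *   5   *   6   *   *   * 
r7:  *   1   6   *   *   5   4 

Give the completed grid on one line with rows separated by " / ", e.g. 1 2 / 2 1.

1 6 2 4 5 7 3 / 5 2 4 7 3 1 6 / 3 4 1 5 6 2 7 / 7 3 5 2 4 6 1 / 6 7 3 1 2 4 5 / 4 5 7 6 1 3 2 / 2 1 6 3 7 5 4

At row 2, column 5: row 2 has {1,2,4,5,6,7}; column 5 has {2,5}; that leaves 3.
At row 3, column 4: row 3 has {1,2,3,4}; column 4 has {1,6,7}; that leaves 5.
At row 3, column 7: row 3 has {1,2,3,4,5}; column 7 has {4,5,6}; that leaves 7.
At row 5, column 2: row 5 has {1,2,5}; column 2 has {1,2,3,4,5,6}; that leaves 7.
At row 5, column 3: row 5 has {1,2,5,7}; column 3 has {1,4,5,6}; that leaves 3.
At row 5, column 6: row 5 has {1,2,3,5,7}; column 6 has {1,2,5,6,7}; that leaves 4.
At row 6, column 6: row 6 has {5,6}; column 6 has {1,2,4,5,6,7}; that leaves 3.
At row 7, column 1: row 7 has {1,4,5,6}; column 1 has {3,5,7}; that leaves 2.
At row 7, column 4: row 7 has {1,2,4,5,6}; column 4 has {1,5,6,7}; that leaves 3.
At row 7, column 5: row 7 has {1,2,3,4,5,6}; column 5 has {2,3,5}; that leaves 7.
At row 1, column 3: row 1 has {5,6,7}; column 3 has {1,3,4,5,6}; that leaves 2.
At row 1, column 4: row 1 has {2,5,6,7}; column 4 has {1,3,5,6,7}; that leaves 4.
At row 3, column 5: row 3 has {1,2,3,4,5,7}; column 5 has {2,3,5,7}; that leaves 6.
At row 4, column 4: row 4 has {3,5,6,7}; column 4 has {1,3,4,5,6,7}; that leaves 2.
At row 4, column 7: row 4 has {2,3,5,6,7}; column 7 has {4,5,6,7}; that leaves 1.
At row 5, column 1: row 5 has {1,2,3,4,5,7}; column 1 has {2,3,5,7}; that leaves 6.
At row 6, column 3: row 6 has {3,5,6}; column 3 has {1,2,3,4,5,6}; that leaves 7.
At row 6, column 7: row 6 has {3,5,6,7}; column 7 has {1,4,5,6,7}; that leaves 2.
At row 1, column 1: row 1 has {2,4,5,6,7}; column 1 has {2,3,5,6,7}; that leaves 1.
At row 1, column 7: row 1 has {1,2,4,5,6,7}; column 7 has {1,2,4,5,6,7}; that leaves 3.
At row 4, column 5: row 4 has {1,2,3,5,6,7}; column 5 has {2,3,5,6,7}; that leaves 4.
At row 6, column 1: row 6 has {2,3,5,6,7}; column 1 has {1,2,3,5,6,7}; that leaves 4.
At row 6, column 5: row 6 has {2,3,4,5,6,7}; column 5 has {2,3,4,5,6,7}; that leaves 1.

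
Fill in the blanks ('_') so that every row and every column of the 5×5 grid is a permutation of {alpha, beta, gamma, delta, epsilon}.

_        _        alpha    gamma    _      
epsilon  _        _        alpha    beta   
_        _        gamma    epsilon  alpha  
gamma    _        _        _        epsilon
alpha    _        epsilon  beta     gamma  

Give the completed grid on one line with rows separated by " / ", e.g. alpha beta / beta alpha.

At row 1, column 5: row 1 has {alpha,gamma}; column 5 has {alpha,beta,gamma,epsilon}; that leaves delta.
At row 2, column 3: row 2 has {alpha,beta,epsilon}; column 3 has {alpha,gamma,epsilon}; that leaves delta.
At row 4, column 3: row 4 has {gamma,epsilon}; column 3 has {alpha,gamma,delta,epsilon}; that leaves beta.
At row 4, column 4: row 4 has {beta,gamma,epsilon}; column 4 has {alpha,beta,gamma,epsilon}; that leaves delta.
At row 5, column 2: row 5 has {alpha,beta,gamma,epsilon}; column 2 is empty so far; that leaves delta.
At row 1, column 1: row 1 has {alpha,gamma,delta}; column 1 has {alpha,gamma,epsilon}; that leaves beta.
At row 1, column 2: row 1 has {alpha,beta,gamma,delta}; column 2 has {delta}; that leaves epsilon.
At row 2, column 2: row 2 has {alpha,beta,delta,epsilon}; column 2 has {delta,epsilon}; that leaves gamma.
At row 3, column 1: row 3 has {alpha,gamma,epsilon}; column 1 has {alpha,beta,gamma,epsilon}; that leaves delta.
At row 3, column 2: row 3 has {alpha,gamma,delta,epsilon}; column 2 has {gamma,delta,epsilon}; that leaves beta.
At row 4, column 2: row 4 has {beta,gamma,delta,epsilon}; column 2 has {beta,gamma,delta,epsilon}; that leaves alpha.

beta epsilon alpha gamma delta / epsilon gamma delta alpha beta / delta beta gamma epsilon alpha / gamma alpha beta delta epsilon / alpha delta epsilon beta gamma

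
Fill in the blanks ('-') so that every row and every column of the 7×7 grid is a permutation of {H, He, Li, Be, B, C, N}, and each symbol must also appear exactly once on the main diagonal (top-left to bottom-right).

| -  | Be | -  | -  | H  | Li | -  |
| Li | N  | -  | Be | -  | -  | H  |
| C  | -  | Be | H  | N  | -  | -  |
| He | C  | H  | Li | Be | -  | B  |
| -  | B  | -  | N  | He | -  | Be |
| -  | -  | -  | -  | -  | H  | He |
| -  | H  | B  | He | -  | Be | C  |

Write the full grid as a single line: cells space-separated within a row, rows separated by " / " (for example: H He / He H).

B Be He C H Li N / Li N C Be B He H / C He Be H N B Li / He C H Li Be N B / H B Li N He C Be / Be Li N B C H He / N H B He Li Be C

row 1 has {H,Li,Be}; column 1 has {He,Li,C}; the diagonal has {H,He,Li,Be,C,N} — only B is left for (r1,c1).
row 1 has {H,Li,Be,B}; column 4 has {H,He,Li,Be,N} — only C is left for (r1,c4).
row 1 has {H,Li,Be,B,C}; column 7 has {H,He,Be,B,C} — only N is left for (r1,c7).
row 3 has {H,Be,C,N}; column 7 has {H,He,Be,B,C,N} — only Li is left for (r3,c7).
row 4 has {H,He,Li,Be,B,C}; column 6 has {H,Li,Be} — only N is left for (r4,c6).
row 5 has {He,Be,B,N}; column 1 has {He,Li,B,C} — only H is left for (r5,c1).
row 5 has {H,He,Be,B,N}; column 6 has {H,Li,Be,N} — only C is left for (r5,c6).
row 6 has {H,He}; column 2 has {H,Be,B,C,N} — only Li is left for (r6,c2).
row 6 has {H,He,Li}; column 4 has {H,He,Li,Be,C,N} — only B is left for (r6,c4).
row 6 has {H,He,Li,B}; column 5 has {H,He,Be,N} — only C is left for (r6,c5).
row 7 has {H,He,Be,B,C}; column 1 has {H,He,Li,B,C} — only N is left for (r7,c1).
row 7 has {H,He,Be,B,C,N}; column 5 has {H,He,Be,C,N} — only Li is left for (r7,c5).
row 1 has {H,Li,Be,B,C,N}; column 3 has {H,Be,B} — only He is left for (r1,c3).
row 2 has {H,Li,Be,N}; column 3 has {H,He,Be,B} — only C is left for (r2,c3).
row 2 has {H,Li,Be,C,N}; column 5 has {H,He,Li,Be,C,N} — only B is left for (r2,c5).
row 2 has {H,Li,Be,B,C,N}; column 6 has {H,Li,Be,C,N} — only He is left for (r2,c6).
row 3 has {H,Li,Be,C,N}; column 2 has {H,Li,Be,B,C,N} — only He is left for (r3,c2).
row 3 has {H,He,Li,Be,C,N}; column 6 has {H,He,Li,Be,C,N} — only B is left for (r3,c6).
row 5 has {H,He,Be,B,C,N}; column 3 has {H,He,Be,B,C} — only Li is left for (r5,c3).
row 6 has {H,He,Li,B,C}; column 1 has {H,He,Li,B,C,N} — only Be is left for (r6,c1).
row 6 has {H,He,Li,Be,B,C}; column 3 has {H,He,Li,Be,B,C} — only N is left for (r6,c3).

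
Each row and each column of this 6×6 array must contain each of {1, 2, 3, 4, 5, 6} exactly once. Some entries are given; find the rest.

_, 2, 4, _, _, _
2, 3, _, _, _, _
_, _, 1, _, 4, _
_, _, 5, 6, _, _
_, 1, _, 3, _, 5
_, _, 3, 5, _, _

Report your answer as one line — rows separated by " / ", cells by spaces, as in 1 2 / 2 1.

5 2 4 1 3 6 / 2 3 6 4 5 1 / 6 5 1 2 4 3 / 3 4 5 6 1 2 / 4 1 2 3 6 5 / 1 6 3 5 2 4

(r1,c4): row 1 has {2,4}; column 4 has {3,5,6}, so it must be 1.
(r2,c3): row 2 has {2,3}; column 3 has {1,3,4,5}, so it must be 6.
(r2,c4): row 2 has {2,3,6}; column 4 has {1,3,5,6}, so it must be 4.
(r2,c6): row 2 has {2,3,4,6}; column 6 has {5}, so it must be 1.
(r3,c4): row 3 has {1,4}; column 4 has {1,3,4,5,6}, so it must be 2.
(r4,c2): row 4 has {5,6}; column 2 has {1,2,3}, so it must be 4.
(r5,c3): row 5 has {1,3,5}; column 3 has {1,3,4,5,6}, so it must be 2.
(r5,c5): row 5 has {1,2,3,5}; column 5 has {4}, so it must be 6.
(r6,c2): row 6 has {3,5}; column 2 has {1,2,3,4}, so it must be 6.
(r2,c5): row 2 has {1,2,3,4,6}; column 5 has {4,6}, so it must be 5.
(r3,c2): row 3 has {1,2,4}; column 2 has {1,2,3,4,6}, so it must be 5.
(r5,c1): row 5 has {1,2,3,5,6}; column 1 has {2}, so it must be 4.
(r6,c1): row 6 has {3,5,6}; column 1 has {2,4}, so it must be 1.
(r6,c5): row 6 has {1,3,5,6}; column 5 has {4,5,6}, so it must be 2.
(r6,c6): row 6 has {1,2,3,5,6}; column 6 has {1,5}, so it must be 4.
(r1,c5): row 1 has {1,2,4}; column 5 has {2,4,5,6}, so it must be 3.
(r1,c6): row 1 has {1,2,3,4}; column 6 has {1,4,5}, so it must be 6.
(r3,c6): row 3 has {1,2,4,5}; column 6 has {1,4,5,6}, so it must be 3.
(r4,c1): row 4 has {4,5,6}; column 1 has {1,2,4}, so it must be 3.
(r4,c5): row 4 has {3,4,5,6}; column 5 has {2,3,4,5,6}, so it must be 1.
(r4,c6): row 4 has {1,3,4,5,6}; column 6 has {1,3,4,5,6}, so it must be 2.
(r1,c1): row 1 has {1,2,3,4,6}; column 1 has {1,2,3,4}, so it must be 5.
(r3,c1): row 3 has {1,2,3,4,5}; column 1 has {1,2,3,4,5}, so it must be 6.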